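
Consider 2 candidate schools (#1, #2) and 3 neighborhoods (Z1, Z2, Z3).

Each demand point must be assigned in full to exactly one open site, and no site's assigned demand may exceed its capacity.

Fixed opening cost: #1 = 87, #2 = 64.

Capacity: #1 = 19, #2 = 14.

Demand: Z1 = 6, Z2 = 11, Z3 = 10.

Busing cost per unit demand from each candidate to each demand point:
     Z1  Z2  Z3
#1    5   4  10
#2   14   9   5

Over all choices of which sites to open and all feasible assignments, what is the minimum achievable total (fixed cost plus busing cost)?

Open {#1, #2}; cheapest assignment that respects the capacities:
  #1 (cap 19, load 17): Z1, Z2 — cost 6×5 + 11×4 = 74
  #2 (cap 14, load 10): Z3 — cost 10×5 = 50
  Shipping 124, fixed 151 → total 275.
  Any other capacity-feasible assignment to {#1, #2} ships for at least 124.
Total demand is 27 and no other set of sites has combined capacity ≥ 27, so {#1, #2} is the only feasible choice of open sites. Minimum: 275.

275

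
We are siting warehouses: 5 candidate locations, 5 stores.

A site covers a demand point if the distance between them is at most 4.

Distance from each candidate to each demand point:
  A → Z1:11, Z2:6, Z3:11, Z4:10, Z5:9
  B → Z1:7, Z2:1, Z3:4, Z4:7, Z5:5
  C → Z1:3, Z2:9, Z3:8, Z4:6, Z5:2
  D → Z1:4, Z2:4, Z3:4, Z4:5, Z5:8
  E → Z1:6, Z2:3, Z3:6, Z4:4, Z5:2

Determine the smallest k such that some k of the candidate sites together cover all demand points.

2

Coverage sets (demand points within 4 of each site):
  A: {}
  B: {Z2, Z3}
  C: {Z1, Z5}
  D: {Z1, Z2, Z3}
  E: {Z2, Z4, Z5}
No single site covers all 5 demand points.
But {D, E} covers everything, so the minimum is 2.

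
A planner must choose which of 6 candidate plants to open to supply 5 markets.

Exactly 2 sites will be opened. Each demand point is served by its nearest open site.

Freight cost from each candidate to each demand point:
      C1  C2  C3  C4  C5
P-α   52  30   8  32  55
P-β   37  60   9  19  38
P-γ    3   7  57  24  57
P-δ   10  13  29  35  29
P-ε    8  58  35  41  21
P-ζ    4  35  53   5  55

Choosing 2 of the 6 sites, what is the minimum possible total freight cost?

Open {P-β, P-γ}.
  C1→P-γ 3, C2→P-γ 7, C3→P-β 9, C4→P-β 19, C5→P-β 38  ⇒ total 76.
Compare {P-β, P-δ}: total 80.
Compare {P-δ, P-ζ}: total 80.
No size-2 selection does better; minimum is 76.

76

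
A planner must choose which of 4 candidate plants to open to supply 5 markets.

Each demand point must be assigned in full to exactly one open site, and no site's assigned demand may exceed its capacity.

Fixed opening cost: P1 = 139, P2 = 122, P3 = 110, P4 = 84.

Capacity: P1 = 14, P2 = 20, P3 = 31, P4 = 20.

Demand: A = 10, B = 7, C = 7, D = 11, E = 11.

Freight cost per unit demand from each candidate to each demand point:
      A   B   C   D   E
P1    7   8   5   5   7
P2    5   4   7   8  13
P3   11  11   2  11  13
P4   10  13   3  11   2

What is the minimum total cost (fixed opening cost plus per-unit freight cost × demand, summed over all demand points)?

521

Open {P1, P2, P4}; cheapest assignment that respects the capacities:
  P1 (cap 14, load 11): D — cost 11×5 = 55
  P2 (cap 20, load 17): A, B — cost 10×5 + 7×4 = 78
  P4 (cap 20, load 18): C, E — cost 7×3 + 11×2 = 43
  Shipping 176, fixed 345 → total 521.
  Any other capacity-feasible assignment to {P1, P2, P4} ships for at least 176.
Compare {P3, P4}: its best feasible assignment gives total 545.
Compare {P2, P3, P4}: its best feasible assignment gives total 551.
Every other set of open sites that can feasibly serve all demand totals ≥ 545 even under its best assignment. Minimum: 521.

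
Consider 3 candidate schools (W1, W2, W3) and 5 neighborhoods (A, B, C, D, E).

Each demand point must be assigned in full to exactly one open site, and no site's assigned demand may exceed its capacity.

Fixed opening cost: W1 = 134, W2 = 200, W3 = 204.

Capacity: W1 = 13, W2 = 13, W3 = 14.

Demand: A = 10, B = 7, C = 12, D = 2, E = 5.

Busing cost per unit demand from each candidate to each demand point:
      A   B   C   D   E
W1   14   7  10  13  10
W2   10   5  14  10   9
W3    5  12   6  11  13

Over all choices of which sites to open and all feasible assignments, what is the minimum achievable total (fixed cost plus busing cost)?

Open {W1, W2, W3}; cheapest assignment that respects the capacities:
  W1 (cap 13, load 12): C — cost 12×10 = 120
  W2 (cap 13, load 12): B, E — cost 7×5 + 5×9 = 80
  W3 (cap 14, load 12): A, D — cost 10×5 + 2×11 = 72
  Shipping 272, fixed 538 → total 810.
  Any other capacity-feasible assignment to {W1, W2, W3} ships for at least 272.
Total demand is 36 and no other set of sites has combined capacity ≥ 36, so {W1, W2, W3} is the only feasible choice of open sites. Minimum: 810.

810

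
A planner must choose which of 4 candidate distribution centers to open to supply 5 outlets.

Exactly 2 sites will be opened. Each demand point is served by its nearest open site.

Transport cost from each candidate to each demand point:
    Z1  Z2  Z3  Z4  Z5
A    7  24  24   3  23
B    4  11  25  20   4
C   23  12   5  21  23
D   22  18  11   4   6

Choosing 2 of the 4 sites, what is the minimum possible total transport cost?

34

Open {B, D}.
  Z1→B 4, Z2→B 11, Z3→D 11, Z4→D 4, Z5→B 4  ⇒ total 34.
Compare {B, C}: total 44.
Compare {A, D}: total 45.
No size-2 selection does better; minimum is 34.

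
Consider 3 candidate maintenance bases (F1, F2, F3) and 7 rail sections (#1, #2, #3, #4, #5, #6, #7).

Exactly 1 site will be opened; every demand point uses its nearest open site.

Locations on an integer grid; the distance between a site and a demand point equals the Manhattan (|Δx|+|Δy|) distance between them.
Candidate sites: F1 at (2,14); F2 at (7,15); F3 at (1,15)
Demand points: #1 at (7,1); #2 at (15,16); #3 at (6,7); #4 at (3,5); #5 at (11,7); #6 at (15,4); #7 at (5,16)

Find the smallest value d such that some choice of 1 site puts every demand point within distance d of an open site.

Open {F2}.
  Farthest demand point is #6 at distance 19 (to F2); all others are ≤ 19.
With {F1} the worst case is 23.
With {F3} the worst case is 25.
No size-1 selection achieves below 19.

19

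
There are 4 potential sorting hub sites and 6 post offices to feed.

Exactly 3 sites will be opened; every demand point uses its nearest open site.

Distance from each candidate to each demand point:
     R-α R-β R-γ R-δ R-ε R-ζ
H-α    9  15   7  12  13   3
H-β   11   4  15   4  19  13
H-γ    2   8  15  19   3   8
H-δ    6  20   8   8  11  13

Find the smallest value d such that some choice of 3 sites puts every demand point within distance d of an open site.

7

Open {H-α, H-β, H-γ}.
  Farthest demand point is R-γ at distance 7 (to H-α); all others are ≤ 7.
With {H-α, H-γ, H-δ} the worst case is 8.
With {H-β, H-γ, H-δ} the worst case is 8.
No size-3 selection achieves below 7.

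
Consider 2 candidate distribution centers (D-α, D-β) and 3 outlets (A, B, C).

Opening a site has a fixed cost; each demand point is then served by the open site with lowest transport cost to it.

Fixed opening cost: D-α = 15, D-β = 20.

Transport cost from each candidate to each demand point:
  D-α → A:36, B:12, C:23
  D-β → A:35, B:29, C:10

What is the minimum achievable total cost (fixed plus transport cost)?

86

Open {D-α}: assign each demand point to its cheapest open site.
  A→D-α 36, B→D-α 12, C→D-α 23
  transport cost 71, fixed 15 → total 86.
Compare {D-α, D-β}: transport cost 57 + fixed 35 = 92.
Compare {D-β}: transport cost 74 + fixed 20 = 94.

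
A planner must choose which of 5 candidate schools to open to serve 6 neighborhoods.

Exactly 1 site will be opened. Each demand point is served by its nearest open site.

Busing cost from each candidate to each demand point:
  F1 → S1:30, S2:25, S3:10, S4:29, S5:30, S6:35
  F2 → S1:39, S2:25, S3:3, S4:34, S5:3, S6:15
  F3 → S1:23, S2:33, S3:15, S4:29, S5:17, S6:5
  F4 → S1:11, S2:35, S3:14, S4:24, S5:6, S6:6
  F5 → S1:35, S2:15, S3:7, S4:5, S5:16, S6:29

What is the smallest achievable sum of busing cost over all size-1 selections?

96

Open {F4}.
  S1→F4 11, S2→F4 35, S3→F4 14, S4→F4 24, S5→F4 6, S6→F4 6  ⇒ total 96.
Compare {F5}: total 107.
Compare {F2}: total 119.
No size-1 selection does better; minimum is 96.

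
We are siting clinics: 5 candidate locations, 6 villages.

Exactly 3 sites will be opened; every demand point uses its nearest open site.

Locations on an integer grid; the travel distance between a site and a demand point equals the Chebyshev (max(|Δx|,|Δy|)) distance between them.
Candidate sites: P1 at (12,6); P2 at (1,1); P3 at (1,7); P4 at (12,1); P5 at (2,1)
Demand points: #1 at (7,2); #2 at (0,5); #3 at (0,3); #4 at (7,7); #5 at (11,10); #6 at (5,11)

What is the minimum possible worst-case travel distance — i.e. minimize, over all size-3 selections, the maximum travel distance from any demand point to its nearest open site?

5

Open {P1, P2, P3}.
  Farthest demand point is #1 at travel distance 5 (to P1); all others are ≤ 5.
With {P1, P3, P4} the worst case is 5.
With {P1, P3, P5} the worst case is 5.
No size-3 selection achieves below 5.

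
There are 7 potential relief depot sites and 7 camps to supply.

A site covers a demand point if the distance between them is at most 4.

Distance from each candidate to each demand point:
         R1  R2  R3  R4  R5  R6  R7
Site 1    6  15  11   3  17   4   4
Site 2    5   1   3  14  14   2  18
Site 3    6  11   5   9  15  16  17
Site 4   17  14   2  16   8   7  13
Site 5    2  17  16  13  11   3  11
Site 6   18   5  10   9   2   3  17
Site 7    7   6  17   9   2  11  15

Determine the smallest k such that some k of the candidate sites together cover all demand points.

Coverage sets (demand points within 4 of each site):
  Site 1: {R4, R6, R7}
  Site 2: {R2, R3, R6}
  Site 3: {}
  Site 4: {R3}
  Site 5: {R1, R6}
  Site 6: {R5, R6}
  Site 7: {R5}
No 3 sites suffice: every size-3 union leaves at least one demand point uncovered.
But {Site 1, Site 2, Site 5, Site 6} covers everything, so the minimum is 4.

4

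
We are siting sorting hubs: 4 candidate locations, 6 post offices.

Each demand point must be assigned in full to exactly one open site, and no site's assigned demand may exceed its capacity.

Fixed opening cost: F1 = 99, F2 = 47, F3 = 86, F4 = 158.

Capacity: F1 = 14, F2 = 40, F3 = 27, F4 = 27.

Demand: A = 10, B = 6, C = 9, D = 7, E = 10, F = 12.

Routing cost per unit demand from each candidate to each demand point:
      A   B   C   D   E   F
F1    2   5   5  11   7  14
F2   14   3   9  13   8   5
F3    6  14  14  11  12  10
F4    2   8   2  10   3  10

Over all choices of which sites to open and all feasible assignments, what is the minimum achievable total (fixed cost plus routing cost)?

Open {F2, F4}; cheapest assignment that respects the capacities:
  F2 (cap 40, load 28): B, E, F — cost 6×3 + 10×8 + 12×5 = 158
  F4 (cap 27, load 26): A, C, D — cost 10×2 + 9×2 + 7×10 = 108
  Shipping 266, fixed 205 → total 471.
  Any other capacity-feasible assignment to {F2, F4} ships for at least 266.
Compare {F2, F3}: its best feasible assignment gives total 509.
Compare {F1, F2, F4}: its best feasible assignment gives total 520.
Every other set of open sites that can feasibly serve all demand totals ≥ 509 even under its best assignment. Minimum: 471.

471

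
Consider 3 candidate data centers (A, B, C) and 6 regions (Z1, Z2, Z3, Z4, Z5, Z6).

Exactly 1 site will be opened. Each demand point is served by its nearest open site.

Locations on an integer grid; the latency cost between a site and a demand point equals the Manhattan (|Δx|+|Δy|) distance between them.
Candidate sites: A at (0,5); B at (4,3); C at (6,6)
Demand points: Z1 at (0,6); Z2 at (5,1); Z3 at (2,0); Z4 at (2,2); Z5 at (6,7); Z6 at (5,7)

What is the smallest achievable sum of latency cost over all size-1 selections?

29

Open {B}.
  Z1→B 7, Z2→B 3, Z3→B 5, Z4→B 3, Z5→B 6, Z6→B 5  ⇒ total 29.
Compare {C}: total 33.
Compare {A}: total 37.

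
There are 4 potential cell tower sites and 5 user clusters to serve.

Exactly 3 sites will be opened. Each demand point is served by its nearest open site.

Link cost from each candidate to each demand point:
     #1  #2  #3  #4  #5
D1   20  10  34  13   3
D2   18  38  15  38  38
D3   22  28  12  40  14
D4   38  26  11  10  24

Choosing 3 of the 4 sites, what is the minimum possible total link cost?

Open {D1, D2, D4}.
  #1→D2 18, #2→D1 10, #3→D4 11, #4→D4 10, #5→D1 3  ⇒ total 52.
Compare {D1, D3, D4}: total 54.
Compare {D1, D2, D3}: total 56.
No size-3 selection does better; minimum is 52.

52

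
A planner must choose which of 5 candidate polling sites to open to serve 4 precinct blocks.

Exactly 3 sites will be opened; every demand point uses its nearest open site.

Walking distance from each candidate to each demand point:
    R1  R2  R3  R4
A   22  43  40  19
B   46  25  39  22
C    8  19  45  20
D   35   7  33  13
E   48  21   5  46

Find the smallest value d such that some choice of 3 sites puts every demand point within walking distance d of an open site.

Open {C, D, E}.
  Farthest demand point is R4 at walking distance 13 (to D); all others are ≤ 13.
With {A, C, E} the worst case is 19.
With {B, C, E} the worst case is 20.
No size-3 selection achieves below 13.

13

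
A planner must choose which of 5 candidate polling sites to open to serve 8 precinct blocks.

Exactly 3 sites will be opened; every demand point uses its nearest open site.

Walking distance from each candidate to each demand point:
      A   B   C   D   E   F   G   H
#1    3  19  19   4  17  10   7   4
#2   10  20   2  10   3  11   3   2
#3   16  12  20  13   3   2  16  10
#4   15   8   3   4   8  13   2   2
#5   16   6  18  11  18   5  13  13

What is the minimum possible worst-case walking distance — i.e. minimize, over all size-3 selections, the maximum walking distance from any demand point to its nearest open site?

Open {#1, #2, #5}.
  Farthest demand point is B at walking distance 6 (to #5); all others are ≤ 6.
With {#1, #3, #4} the worst case is 8.
With {#1, #4, #5} the worst case is 8.
No size-3 selection achieves below 6.

6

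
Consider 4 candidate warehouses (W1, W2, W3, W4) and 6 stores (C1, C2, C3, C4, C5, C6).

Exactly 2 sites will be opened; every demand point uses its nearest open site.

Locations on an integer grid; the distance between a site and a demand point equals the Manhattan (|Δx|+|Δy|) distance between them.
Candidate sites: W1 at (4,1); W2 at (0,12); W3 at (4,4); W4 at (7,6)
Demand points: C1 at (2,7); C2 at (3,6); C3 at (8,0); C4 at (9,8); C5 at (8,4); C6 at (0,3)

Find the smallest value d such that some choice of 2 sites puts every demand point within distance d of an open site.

Open {W1, W4}.
  Farthest demand point is C1 at distance 6 (to W4); all others are ≤ 6.
With {W3, W4} the worst case is 7.
With {W1, W3} the worst case is 9.
No size-2 selection achieves below 6.

6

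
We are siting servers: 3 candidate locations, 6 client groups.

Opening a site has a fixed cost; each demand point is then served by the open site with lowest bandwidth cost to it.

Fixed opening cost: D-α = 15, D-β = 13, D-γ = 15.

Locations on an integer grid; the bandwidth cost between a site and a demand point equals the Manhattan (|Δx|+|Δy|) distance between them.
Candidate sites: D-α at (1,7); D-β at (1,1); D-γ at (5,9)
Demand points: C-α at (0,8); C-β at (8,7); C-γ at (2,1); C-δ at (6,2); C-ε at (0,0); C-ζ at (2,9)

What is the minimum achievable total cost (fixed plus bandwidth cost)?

49

Open {D-α, D-β}: assign each demand point to its cheapest open site.
  C-α→D-α 2, C-β→D-α 7, C-γ→D-β 1, C-δ→D-β 6, C-ε→D-β 2, C-ζ→D-α 3
  bandwidth cost 21, fixed 28 → total 49.
Compare {D-β, D-γ}: bandwidth cost 23 + fixed 28 = 51.
Compare {D-α}: bandwidth cost 37 + fixed 15 = 52.
Compare {D-β}: bandwidth cost 39 + fixed 13 = 52.
All other subsets cost ≥ 51. Minimum total cost: 49.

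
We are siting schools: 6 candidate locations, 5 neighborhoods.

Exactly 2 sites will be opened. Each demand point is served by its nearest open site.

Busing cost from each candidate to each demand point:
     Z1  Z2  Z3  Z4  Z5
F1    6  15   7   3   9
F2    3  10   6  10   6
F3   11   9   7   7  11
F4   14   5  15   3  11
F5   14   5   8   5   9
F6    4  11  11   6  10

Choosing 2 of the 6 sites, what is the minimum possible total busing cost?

23

Open {F2, F4}.
  Z1→F2 3, Z2→F4 5, Z3→F2 6, Z4→F4 3, Z5→F2 6  ⇒ total 23.
Compare {F2, F5}: total 25.
Compare {F1, F2}: total 28.
No size-2 selection does better; minimum is 23.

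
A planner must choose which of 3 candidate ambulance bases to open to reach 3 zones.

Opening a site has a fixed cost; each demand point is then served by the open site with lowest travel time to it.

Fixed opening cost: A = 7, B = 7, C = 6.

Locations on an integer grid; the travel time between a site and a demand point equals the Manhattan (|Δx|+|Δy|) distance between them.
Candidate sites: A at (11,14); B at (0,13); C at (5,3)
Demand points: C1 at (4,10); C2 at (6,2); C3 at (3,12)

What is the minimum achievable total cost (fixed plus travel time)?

26

Open {B, C}: assign each demand point to its cheapest open site.
  C1→B 7, C2→C 2, C3→B 4
  travel time 13, fixed 13 → total 26.
Compare {C}: travel time 21 + fixed 6 = 27.
Compare {A, C}: travel time 20 + fixed 13 = 33.
Compare {A, B, C}: travel time 13 + fixed 20 = 33.
All other subsets cost ≥ 27. Minimum total cost: 26.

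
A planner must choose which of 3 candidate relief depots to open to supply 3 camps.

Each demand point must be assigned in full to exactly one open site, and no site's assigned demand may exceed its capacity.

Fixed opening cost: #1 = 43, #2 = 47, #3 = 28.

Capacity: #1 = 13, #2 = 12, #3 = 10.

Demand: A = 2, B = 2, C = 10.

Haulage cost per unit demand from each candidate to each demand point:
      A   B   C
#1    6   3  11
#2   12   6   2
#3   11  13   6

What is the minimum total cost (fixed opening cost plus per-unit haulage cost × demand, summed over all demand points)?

Open {#1, #2}; cheapest assignment that respects the capacities:
  #1 (cap 13, load 4): A, B — cost 2×6 + 2×3 = 18
  #2 (cap 12, load 10): C — cost 10×2 = 20
  Shipping 38, fixed 90 → total 128.
  Any other capacity-feasible assignment to {#1, #2} ships for at least 38.
Compare {#2, #3}: its best feasible assignment gives total 129.
Compare {#1, #3}: its best feasible assignment gives total 149.
Every other set of open sites that can feasibly serve all demand totals ≥ 129 even under its best assignment. Minimum: 128.

128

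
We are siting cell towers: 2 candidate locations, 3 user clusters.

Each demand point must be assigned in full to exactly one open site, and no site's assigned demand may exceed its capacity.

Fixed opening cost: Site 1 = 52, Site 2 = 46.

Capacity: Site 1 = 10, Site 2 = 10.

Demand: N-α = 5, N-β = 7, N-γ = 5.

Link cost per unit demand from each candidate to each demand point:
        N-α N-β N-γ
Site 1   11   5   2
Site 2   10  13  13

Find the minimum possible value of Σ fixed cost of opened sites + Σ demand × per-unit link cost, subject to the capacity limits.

248

Open {Site 1, Site 2}; cheapest assignment that respects the capacities:
  Site 1 (cap 10, load 7): N-β — cost 7×5 = 35
  Site 2 (cap 10, load 10): N-α, N-γ — cost 5×10 + 5×13 = 115
  Shipping 150, fixed 98 → total 248.
  Any other capacity-feasible assignment to {Site 1, Site 2} ships for at least 150.
Total demand is 17 and no other set of sites has combined capacity ≥ 17, so {Site 1, Site 2} is the only feasible choice of open sites. Minimum: 248.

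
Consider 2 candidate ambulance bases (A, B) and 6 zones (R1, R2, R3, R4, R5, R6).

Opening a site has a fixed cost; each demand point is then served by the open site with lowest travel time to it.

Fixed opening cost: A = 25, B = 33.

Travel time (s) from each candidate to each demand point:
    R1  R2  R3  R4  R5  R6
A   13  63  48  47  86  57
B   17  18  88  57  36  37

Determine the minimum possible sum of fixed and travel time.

257

Open {A, B}: assign each demand point to its cheapest open site.
  R1→A 13, R2→B 18, R3→A 48, R4→A 47, R5→B 36, R6→B 37
  travel time 199, fixed 58 → total 257.
Compare {B}: travel time 253 + fixed 33 = 286.
Compare {A}: travel time 314 + fixed 25 = 339.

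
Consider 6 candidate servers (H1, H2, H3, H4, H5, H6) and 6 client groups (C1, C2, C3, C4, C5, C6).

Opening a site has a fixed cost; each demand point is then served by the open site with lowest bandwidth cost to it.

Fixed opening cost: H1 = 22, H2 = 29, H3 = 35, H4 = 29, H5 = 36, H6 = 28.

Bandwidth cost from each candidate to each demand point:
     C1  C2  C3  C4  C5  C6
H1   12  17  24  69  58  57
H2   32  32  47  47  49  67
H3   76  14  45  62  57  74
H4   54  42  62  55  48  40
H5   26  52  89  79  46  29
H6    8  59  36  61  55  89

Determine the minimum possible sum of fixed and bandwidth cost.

Open {H1, H4}: assign each demand point to its cheapest open site.
  C1→H1 12, C2→H1 17, C3→H1 24, C4→H4 55, C5→H4 48, C6→H4 40
  bandwidth cost 196, fixed 51 → total 247.
Compare {H1, H5}: bandwidth cost 197 + fixed 58 = 255.
Compare {H1, H2}: bandwidth cost 206 + fixed 51 = 257.
Compare {H1}: bandwidth cost 237 + fixed 22 = 259.
All other subsets cost ≥ 255. Minimum total cost: 247.

247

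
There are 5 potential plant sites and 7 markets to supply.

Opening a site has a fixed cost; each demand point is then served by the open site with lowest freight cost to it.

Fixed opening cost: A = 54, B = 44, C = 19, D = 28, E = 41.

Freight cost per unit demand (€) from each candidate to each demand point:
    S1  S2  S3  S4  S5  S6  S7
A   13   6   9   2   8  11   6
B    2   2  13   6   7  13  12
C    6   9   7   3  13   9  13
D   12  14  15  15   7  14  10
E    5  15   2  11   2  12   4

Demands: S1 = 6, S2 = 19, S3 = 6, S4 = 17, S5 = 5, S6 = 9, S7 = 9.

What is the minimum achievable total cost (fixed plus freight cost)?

344

Open {B, C, E}: assign each demand point to its cheapest open site.
  S1→B 6×2=12, S2→B 19×2=38, S3→E 6×2=12, S4→C 17×3=51, S5→E 5×2=10, S6→C 9×9=81, S7→E 9×4=36
  freight cost 240, fixed 104 → total 344.
Compare {B, C, D, E}: freight cost 240 + fixed 132 = 372.
Compare {A, B, E}: freight cost 241 + fixed 139 = 380.
Compare {A, B, C, E}: freight cost 223 + fixed 158 = 381.
All other subsets cost ≥ 372. Minimum total cost: 344.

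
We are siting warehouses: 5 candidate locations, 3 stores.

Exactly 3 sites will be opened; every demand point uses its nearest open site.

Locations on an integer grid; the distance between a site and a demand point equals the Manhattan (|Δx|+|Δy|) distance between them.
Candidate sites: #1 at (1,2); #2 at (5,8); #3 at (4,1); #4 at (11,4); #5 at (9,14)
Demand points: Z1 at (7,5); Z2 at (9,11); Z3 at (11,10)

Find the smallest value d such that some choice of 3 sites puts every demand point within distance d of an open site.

Open {#1, #2, #5}.
  Farthest demand point is Z3 at distance 6 (to #5); all others are ≤ 6.
With {#1, #4, #5} the worst case is 6.
With {#2, #3, #5} the worst case is 6.
No size-3 selection achieves below 6.

6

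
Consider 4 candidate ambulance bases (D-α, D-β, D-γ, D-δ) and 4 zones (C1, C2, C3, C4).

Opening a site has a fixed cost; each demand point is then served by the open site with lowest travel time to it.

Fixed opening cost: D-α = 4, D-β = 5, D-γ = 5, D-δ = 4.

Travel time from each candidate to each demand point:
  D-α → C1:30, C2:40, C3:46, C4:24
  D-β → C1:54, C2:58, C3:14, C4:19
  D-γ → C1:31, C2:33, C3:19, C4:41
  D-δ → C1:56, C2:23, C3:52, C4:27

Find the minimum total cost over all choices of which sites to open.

99

Open {D-α, D-β, D-δ}: assign each demand point to its cheapest open site.
  C1→D-α 30, C2→D-δ 23, C3→D-β 14, C4→D-β 19
  travel time 86, fixed 13 → total 99.
Compare {D-β, D-γ, D-δ}: travel time 87 + fixed 14 = 101.
Compare {D-α, D-β, D-γ, D-δ}: travel time 86 + fixed 18 = 104.
Compare {D-β, D-γ}: travel time 97 + fixed 10 = 107.
All other subsets cost ≥ 101. Minimum total cost: 99.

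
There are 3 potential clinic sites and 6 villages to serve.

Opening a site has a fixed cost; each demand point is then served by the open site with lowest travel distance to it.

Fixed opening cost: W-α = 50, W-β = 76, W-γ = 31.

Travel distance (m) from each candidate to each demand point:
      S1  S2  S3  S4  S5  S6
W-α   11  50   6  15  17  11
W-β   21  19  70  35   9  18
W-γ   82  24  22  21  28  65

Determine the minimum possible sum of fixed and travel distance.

160

Open {W-α}: assign each demand point to its cheapest open site.
  S1→W-α 11, S2→W-α 50, S3→W-α 6, S4→W-α 15, S5→W-α 17, S6→W-α 11
  travel distance 110, fixed 50 → total 160.
Compare {W-α, W-γ}: travel distance 84 + fixed 81 = 165.
Compare {W-α, W-β}: travel distance 71 + fixed 126 = 197.
Compare {W-β, W-γ}: travel distance 110 + fixed 107 = 217.
All other subsets cost ≥ 165. Minimum total cost: 160.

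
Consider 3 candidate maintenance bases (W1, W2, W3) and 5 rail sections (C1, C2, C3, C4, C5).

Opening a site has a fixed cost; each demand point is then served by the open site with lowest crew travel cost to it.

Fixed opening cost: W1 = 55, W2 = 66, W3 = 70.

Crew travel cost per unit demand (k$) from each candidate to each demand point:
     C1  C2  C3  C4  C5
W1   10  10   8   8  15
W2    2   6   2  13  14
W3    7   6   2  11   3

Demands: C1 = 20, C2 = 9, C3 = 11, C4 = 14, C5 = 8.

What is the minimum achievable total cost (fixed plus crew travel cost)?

430

Open {W2, W3}: assign each demand point to its cheapest open site.
  C1→W2 20×2=40, C2→W2 9×6=54, C3→W2 11×2=22, C4→W3 14×11=154, C5→W3 8×3=24
  crew travel cost 294, fixed 136 → total 430.
Compare {W1, W2, W3}: crew travel cost 252 + fixed 191 = 443.
Compare {W1, W2}: crew travel cost 340 + fixed 121 = 461.
Compare {W3}: crew travel cost 394 + fixed 70 = 464.
All other subsets cost ≥ 443. Minimum total cost: 430.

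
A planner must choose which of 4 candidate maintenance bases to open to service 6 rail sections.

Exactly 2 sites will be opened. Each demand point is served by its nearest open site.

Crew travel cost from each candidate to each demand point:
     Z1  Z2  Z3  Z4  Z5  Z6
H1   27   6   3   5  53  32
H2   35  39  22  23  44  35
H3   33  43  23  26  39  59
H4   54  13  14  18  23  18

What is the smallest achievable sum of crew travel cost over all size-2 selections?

82

Open {H1, H4}.
  Z1→H1 27, Z2→H1 6, Z3→H1 3, Z4→H1 5, Z5→H4 23, Z6→H4 18  ⇒ total 82.
Compare {H1, H3}: total 112.
Compare {H1, H2}: total 117.
No size-2 selection does better; minimum is 82.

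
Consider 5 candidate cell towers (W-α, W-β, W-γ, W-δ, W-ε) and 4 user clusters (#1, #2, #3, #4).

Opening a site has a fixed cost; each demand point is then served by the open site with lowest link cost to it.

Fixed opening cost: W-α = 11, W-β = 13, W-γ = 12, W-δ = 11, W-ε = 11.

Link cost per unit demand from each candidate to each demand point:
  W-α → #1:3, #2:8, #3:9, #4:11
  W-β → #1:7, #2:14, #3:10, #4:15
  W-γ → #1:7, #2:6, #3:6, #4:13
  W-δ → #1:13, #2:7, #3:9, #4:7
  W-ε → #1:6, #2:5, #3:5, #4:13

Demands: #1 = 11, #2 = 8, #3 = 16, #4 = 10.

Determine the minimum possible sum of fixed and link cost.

256

Open {W-α, W-δ, W-ε}: assign each demand point to its cheapest open site.
  #1→W-α 11×3=33, #2→W-ε 8×5=40, #3→W-ε 16×5=80, #4→W-δ 10×7=70
  link cost 223, fixed 33 → total 256.
Compare {W-α, W-γ, W-δ, W-ε}: link cost 223 + fixed 45 = 268.
Compare {W-α, W-β, W-δ, W-ε}: link cost 223 + fixed 46 = 269.
Compare {W-δ, W-ε}: link cost 256 + fixed 22 = 278.
All other subsets cost ≥ 268. Minimum total cost: 256.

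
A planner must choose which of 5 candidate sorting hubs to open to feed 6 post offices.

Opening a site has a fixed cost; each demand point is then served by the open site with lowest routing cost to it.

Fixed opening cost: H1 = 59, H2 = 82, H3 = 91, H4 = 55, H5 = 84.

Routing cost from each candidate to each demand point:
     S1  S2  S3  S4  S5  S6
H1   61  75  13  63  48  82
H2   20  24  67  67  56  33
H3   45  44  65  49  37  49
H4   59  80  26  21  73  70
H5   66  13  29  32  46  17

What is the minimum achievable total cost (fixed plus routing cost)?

Open {H5}: assign each demand point to its cheapest open site.
  S1→H5 66, S2→H5 13, S3→H5 29, S4→H5 32, S5→H5 46, S6→H5 17
  routing cost 203, fixed 84 → total 287.
Compare {H2, H4}: routing cost 180 + fixed 137 = 317.
Compare {H4, H5}: routing cost 182 + fixed 139 = 321.
Compare {H2, H5}: routing cost 157 + fixed 166 = 323.
All other subsets cost ≥ 317. Minimum total cost: 287.

287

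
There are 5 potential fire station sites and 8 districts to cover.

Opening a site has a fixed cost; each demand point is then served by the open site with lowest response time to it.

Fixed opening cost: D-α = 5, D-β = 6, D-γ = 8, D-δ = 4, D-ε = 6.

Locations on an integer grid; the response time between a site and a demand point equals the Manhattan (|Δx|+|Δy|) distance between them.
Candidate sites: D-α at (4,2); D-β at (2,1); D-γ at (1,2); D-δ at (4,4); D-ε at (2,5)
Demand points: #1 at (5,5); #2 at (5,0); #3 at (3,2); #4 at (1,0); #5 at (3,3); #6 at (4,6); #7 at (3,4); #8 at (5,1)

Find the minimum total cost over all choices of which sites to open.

Open {D-α, D-δ}: assign each demand point to its cheapest open site.
  #1→D-δ 2, #2→D-α 3, #3→D-α 1, #4→D-α 5, #5→D-α 2, #6→D-δ 2, #7→D-δ 1, #8→D-α 2
  response time 18, fixed 9 → total 27.
Compare {D-β, D-δ}: response time 18 + fixed 10 = 28.
Compare {D-α}: response time 24 + fixed 5 = 29.
Compare {D-δ}: response time 26 + fixed 4 = 30.
All other subsets cost ≥ 28. Minimum total cost: 27.

27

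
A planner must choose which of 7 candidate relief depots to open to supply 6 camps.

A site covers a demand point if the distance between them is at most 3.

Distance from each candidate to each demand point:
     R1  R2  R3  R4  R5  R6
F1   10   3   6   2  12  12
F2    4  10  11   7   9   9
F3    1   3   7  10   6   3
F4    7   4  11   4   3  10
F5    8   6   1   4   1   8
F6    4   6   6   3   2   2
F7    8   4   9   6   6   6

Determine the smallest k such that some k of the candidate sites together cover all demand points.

3

Coverage sets (demand points within 3 of each site):
  F1: {R2, R4}
  F2: {}
  F3: {R1, R2, R6}
  F4: {R5}
  F5: {R3, R5}
  F6: {R4, R5, R6}
  F7: {}
No 2 sites suffice: every size-2 union leaves at least one demand point uncovered.
But {F1, F3, F5} covers everything, so the minimum is 3.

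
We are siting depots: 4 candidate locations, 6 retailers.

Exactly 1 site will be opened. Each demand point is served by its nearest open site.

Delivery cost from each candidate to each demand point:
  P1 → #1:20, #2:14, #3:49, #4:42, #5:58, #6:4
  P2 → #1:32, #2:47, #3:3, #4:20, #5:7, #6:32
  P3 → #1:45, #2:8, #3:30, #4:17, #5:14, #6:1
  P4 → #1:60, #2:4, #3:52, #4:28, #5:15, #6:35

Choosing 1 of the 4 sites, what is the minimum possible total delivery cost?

115

Open {P3}.
  #1→P3 45, #2→P3 8, #3→P3 30, #4→P3 17, #5→P3 14, #6→P3 1  ⇒ total 115.
Compare {P2}: total 141.
Compare {P1}: total 187.
No size-1 selection does better; minimum is 115.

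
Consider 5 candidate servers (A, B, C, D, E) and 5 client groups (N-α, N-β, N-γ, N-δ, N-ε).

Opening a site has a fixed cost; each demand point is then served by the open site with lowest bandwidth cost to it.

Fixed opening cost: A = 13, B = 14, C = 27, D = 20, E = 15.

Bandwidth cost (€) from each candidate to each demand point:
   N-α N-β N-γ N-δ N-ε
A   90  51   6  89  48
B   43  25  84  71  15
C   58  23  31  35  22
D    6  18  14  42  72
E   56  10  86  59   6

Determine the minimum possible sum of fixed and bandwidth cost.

113

Open {D, E}: assign each demand point to its cheapest open site.
  N-α→D 6, N-β→E 10, N-γ→D 14, N-δ→D 42, N-ε→E 6
  bandwidth cost 78, fixed 35 → total 113.
Compare {A, D, E}: bandwidth cost 70 + fixed 48 = 118.
Compare {B, D, E}: bandwidth cost 78 + fixed 49 = 127.
Compare {B, D}: bandwidth cost 95 + fixed 34 = 129.
All other subsets cost ≥ 118. Minimum total cost: 113.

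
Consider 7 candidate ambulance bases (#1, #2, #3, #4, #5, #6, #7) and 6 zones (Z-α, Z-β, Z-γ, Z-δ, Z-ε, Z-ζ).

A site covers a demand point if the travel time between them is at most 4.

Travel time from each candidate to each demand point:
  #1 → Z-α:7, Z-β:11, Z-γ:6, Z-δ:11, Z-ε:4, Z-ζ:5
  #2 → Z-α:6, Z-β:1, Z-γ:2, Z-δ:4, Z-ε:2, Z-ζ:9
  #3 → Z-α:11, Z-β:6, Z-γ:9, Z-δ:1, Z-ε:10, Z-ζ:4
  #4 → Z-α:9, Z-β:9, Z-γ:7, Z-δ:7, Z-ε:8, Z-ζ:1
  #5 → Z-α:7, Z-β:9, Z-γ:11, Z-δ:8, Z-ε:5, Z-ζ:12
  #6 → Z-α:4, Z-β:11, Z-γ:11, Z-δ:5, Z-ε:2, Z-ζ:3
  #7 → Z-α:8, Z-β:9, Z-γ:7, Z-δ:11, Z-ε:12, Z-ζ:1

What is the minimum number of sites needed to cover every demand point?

2

Coverage sets (demand points within 4 of each site):
  #1: {Z-ε}
  #2: {Z-β, Z-γ, Z-δ, Z-ε}
  #3: {Z-δ, Z-ζ}
  #4: {Z-ζ}
  #5: {}
  #6: {Z-α, Z-ε, Z-ζ}
  #7: {Z-ζ}
No single site covers all 6 demand points.
But {#2, #6} covers everything, so the minimum is 2.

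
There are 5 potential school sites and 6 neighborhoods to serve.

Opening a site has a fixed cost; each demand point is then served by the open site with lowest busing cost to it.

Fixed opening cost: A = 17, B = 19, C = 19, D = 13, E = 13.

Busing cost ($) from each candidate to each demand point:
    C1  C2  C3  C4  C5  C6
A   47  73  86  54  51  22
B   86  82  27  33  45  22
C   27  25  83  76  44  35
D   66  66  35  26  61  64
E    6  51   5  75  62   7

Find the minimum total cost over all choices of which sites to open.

Open {C, D, E}: assign each demand point to its cheapest open site.
  C1→E 6, C2→C 25, C3→E 5, C4→D 26, C5→C 44, C6→E 7
  busing cost 113, fixed 45 → total 158.
Compare {B, C, E}: busing cost 120 + fixed 51 = 171.
Compare {A, C, D, E}: busing cost 113 + fixed 62 = 175.
Compare {B, C, D, E}: busing cost 113 + fixed 64 = 177.
All other subsets cost ≥ 171. Minimum total cost: 158.

158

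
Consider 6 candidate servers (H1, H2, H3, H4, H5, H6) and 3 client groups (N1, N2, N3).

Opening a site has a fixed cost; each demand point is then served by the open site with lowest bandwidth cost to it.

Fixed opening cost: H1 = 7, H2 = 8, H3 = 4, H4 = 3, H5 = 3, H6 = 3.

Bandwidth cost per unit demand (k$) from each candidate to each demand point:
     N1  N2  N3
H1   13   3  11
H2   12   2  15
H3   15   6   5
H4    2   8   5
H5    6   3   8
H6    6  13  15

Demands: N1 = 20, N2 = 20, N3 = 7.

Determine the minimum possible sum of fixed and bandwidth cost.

Open {H2, H4}: assign each demand point to its cheapest open site.
  N1→H4 20×2=40, N2→H2 20×2=40, N3→H4 7×5=35
  bandwidth cost 115, fixed 11 → total 126.
Compare {H2, H4, H5}: bandwidth cost 115 + fixed 14 = 129.
Compare {H2, H4, H6}: bandwidth cost 115 + fixed 14 = 129.
Compare {H2, H3, H4}: bandwidth cost 115 + fixed 15 = 130.
All other subsets cost ≥ 129. Minimum total cost: 126.

126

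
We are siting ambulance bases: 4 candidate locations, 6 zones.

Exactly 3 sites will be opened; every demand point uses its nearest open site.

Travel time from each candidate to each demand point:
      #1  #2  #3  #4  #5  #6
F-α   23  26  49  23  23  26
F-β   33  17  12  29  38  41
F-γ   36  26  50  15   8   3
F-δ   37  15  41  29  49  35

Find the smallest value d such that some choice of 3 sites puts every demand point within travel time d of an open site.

23

Open {F-α, F-β, F-γ}.
  Farthest demand point is #1 at travel time 23 (to F-α); all others are ≤ 23.
With {F-α, F-β, F-δ} the worst case is 26.
With {F-β, F-γ, F-δ} the worst case is 33.
No size-3 selection achieves below 23.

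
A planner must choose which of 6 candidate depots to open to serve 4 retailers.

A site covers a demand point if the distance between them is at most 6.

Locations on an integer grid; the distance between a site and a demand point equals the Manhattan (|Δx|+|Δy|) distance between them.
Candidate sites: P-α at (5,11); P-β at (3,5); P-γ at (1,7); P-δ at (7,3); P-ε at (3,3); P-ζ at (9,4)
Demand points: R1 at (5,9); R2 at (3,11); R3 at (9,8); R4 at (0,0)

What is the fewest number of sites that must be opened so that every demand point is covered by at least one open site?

Coverage sets (demand points within 6 of each site):
  P-α: {R1, R2}
  P-β: {R1, R2}
  P-γ: {R1, R2}
  P-δ: {}
  P-ε: {R4}
  P-ζ: {R3}
No 2 sites suffice: every size-2 union leaves at least one demand point uncovered.
But {P-α, P-ε, P-ζ} covers everything, so the minimum is 3.

3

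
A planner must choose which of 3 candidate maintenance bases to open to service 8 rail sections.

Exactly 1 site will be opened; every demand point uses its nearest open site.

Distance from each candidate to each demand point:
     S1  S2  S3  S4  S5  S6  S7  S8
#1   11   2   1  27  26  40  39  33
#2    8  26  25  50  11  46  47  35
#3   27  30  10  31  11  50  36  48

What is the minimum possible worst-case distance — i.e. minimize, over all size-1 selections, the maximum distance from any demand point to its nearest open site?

40

Open {#1}.
  Farthest demand point is S6 at distance 40 (to #1); all others are ≤ 40.
With {#2} the worst case is 50.
With {#3} the worst case is 50.
No size-1 selection achieves below 40.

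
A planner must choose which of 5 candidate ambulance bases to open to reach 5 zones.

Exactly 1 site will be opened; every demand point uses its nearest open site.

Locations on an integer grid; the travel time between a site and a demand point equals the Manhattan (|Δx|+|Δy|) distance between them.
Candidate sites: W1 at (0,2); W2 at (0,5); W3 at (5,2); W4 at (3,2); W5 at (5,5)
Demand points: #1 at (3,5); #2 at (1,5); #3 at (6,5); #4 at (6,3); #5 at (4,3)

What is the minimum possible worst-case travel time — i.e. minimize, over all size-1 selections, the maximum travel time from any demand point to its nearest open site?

Open {W5}.
  Farthest demand point is #2 at travel time 4 (to W5); all others are ≤ 4.
With {W4} the worst case is 6.
With {W3} the worst case is 7.
No size-1 selection achieves below 4.

4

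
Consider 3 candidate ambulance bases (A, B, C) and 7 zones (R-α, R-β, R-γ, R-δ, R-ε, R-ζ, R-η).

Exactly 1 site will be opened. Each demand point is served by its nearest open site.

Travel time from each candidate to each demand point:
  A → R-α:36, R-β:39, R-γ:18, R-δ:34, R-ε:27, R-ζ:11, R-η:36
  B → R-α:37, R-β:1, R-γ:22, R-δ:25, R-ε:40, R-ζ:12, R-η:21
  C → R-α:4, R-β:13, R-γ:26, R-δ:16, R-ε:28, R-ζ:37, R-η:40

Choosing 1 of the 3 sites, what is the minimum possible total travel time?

Open {B}.
  R-α→B 37, R-β→B 1, R-γ→B 22, R-δ→B 25, R-ε→B 40, R-ζ→B 12, R-η→B 21  ⇒ total 158.
Compare {C}: total 164.
Compare {A}: total 201.

158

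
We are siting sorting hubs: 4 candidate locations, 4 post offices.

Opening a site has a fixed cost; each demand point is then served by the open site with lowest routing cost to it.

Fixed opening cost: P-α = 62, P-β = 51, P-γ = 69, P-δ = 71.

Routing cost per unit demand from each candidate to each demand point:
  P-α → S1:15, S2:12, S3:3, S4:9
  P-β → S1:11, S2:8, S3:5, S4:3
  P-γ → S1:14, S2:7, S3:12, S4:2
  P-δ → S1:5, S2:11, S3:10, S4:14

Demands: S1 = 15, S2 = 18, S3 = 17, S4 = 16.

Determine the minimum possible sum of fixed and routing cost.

474

Open {P-β, P-δ}: assign each demand point to its cheapest open site.
  S1→P-δ 15×5=75, S2→P-β 18×8=144, S3→P-β 17×5=85, S4→P-β 16×3=48
  routing cost 352, fixed 122 → total 474.
Compare {P-α, P-γ, P-δ}: routing cost 284 + fixed 202 = 486.
Compare {P-β}: routing cost 442 + fixed 51 = 493.
Compare {P-α, P-β, P-δ}: routing cost 318 + fixed 184 = 502.
All other subsets cost ≥ 486. Minimum total cost: 474.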